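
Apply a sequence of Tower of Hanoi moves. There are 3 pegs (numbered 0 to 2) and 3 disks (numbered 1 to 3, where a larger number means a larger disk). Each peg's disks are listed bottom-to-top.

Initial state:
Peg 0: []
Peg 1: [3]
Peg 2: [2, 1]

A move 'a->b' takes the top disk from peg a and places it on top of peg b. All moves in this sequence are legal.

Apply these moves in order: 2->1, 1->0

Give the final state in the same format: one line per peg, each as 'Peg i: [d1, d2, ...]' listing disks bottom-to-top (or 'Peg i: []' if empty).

After move 1 (2->1):
Peg 0: []
Peg 1: [3, 1]
Peg 2: [2]

After move 2 (1->0):
Peg 0: [1]
Peg 1: [3]
Peg 2: [2]

Answer: Peg 0: [1]
Peg 1: [3]
Peg 2: [2]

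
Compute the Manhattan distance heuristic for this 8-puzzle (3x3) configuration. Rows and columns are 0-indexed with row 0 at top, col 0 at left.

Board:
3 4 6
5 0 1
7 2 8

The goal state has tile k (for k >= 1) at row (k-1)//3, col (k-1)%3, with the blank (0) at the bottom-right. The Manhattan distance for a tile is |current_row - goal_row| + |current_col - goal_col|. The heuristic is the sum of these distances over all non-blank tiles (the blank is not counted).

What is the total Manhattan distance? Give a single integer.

Tile 3: at (0,0), goal (0,2), distance |0-0|+|0-2| = 2
Tile 4: at (0,1), goal (1,0), distance |0-1|+|1-0| = 2
Tile 6: at (0,2), goal (1,2), distance |0-1|+|2-2| = 1
Tile 5: at (1,0), goal (1,1), distance |1-1|+|0-1| = 1
Tile 1: at (1,2), goal (0,0), distance |1-0|+|2-0| = 3
Tile 7: at (2,0), goal (2,0), distance |2-2|+|0-0| = 0
Tile 2: at (2,1), goal (0,1), distance |2-0|+|1-1| = 2
Tile 8: at (2,2), goal (2,1), distance |2-2|+|2-1| = 1
Sum: 2 + 2 + 1 + 1 + 3 + 0 + 2 + 1 = 12

Answer: 12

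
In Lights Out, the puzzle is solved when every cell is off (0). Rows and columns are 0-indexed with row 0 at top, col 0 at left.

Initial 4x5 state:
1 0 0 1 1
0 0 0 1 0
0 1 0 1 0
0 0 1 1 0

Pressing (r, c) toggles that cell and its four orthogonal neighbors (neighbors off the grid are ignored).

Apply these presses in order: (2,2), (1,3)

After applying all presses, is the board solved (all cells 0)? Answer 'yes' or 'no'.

Answer: no

Derivation:
After press 1 at (2,2):
1 0 0 1 1
0 0 1 1 0
0 0 1 0 0
0 0 0 1 0

After press 2 at (1,3):
1 0 0 0 1
0 0 0 0 1
0 0 1 1 0
0 0 0 1 0

Lights still on: 6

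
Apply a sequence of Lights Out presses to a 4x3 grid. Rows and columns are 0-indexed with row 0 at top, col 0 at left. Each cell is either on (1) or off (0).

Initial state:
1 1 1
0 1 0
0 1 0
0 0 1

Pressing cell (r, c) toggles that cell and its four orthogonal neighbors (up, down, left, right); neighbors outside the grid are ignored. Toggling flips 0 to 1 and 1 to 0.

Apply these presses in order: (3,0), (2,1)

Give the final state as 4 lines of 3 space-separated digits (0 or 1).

Answer: 1 1 1
0 0 0
0 0 1
1 0 1

Derivation:
After press 1 at (3,0):
1 1 1
0 1 0
1 1 0
1 1 1

After press 2 at (2,1):
1 1 1
0 0 0
0 0 1
1 0 1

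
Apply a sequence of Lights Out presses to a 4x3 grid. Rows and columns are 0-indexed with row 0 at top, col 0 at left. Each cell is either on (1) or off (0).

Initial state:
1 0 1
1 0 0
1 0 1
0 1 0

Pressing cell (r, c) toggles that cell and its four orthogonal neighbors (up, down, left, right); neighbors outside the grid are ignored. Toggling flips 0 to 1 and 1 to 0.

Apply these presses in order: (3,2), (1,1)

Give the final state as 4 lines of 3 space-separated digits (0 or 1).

After press 1 at (3,2):
1 0 1
1 0 0
1 0 0
0 0 1

After press 2 at (1,1):
1 1 1
0 1 1
1 1 0
0 0 1

Answer: 1 1 1
0 1 1
1 1 0
0 0 1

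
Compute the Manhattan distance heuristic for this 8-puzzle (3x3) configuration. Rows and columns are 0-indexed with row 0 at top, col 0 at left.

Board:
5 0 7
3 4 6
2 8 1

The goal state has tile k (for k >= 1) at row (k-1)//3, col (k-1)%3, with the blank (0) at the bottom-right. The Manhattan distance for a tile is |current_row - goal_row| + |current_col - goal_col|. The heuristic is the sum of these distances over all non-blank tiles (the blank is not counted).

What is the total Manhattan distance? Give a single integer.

Tile 5: at (0,0), goal (1,1), distance |0-1|+|0-1| = 2
Tile 7: at (0,2), goal (2,0), distance |0-2|+|2-0| = 4
Tile 3: at (1,0), goal (0,2), distance |1-0|+|0-2| = 3
Tile 4: at (1,1), goal (1,0), distance |1-1|+|1-0| = 1
Tile 6: at (1,2), goal (1,2), distance |1-1|+|2-2| = 0
Tile 2: at (2,0), goal (0,1), distance |2-0|+|0-1| = 3
Tile 8: at (2,1), goal (2,1), distance |2-2|+|1-1| = 0
Tile 1: at (2,2), goal (0,0), distance |2-0|+|2-0| = 4
Sum: 2 + 4 + 3 + 1 + 0 + 3 + 0 + 4 = 17

Answer: 17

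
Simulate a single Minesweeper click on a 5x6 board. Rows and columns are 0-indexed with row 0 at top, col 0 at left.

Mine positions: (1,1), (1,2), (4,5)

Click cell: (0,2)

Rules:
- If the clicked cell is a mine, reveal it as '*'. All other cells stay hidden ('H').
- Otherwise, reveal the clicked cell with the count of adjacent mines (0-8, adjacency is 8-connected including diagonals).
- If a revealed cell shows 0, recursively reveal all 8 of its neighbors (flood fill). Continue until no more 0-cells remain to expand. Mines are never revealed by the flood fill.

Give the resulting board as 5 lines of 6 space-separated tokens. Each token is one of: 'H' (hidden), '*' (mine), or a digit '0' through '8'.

H H 2 H H H
H H H H H H
H H H H H H
H H H H H H
H H H H H H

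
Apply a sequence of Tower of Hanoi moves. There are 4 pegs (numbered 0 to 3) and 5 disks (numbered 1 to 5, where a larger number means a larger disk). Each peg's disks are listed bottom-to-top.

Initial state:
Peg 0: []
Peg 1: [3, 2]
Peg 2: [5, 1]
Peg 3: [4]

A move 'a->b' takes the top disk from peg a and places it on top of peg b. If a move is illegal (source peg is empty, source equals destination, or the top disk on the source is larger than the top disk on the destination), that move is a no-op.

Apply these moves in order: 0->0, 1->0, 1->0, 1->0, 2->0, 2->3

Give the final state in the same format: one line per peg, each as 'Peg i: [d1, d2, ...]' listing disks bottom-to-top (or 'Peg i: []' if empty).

After move 1 (0->0):
Peg 0: []
Peg 1: [3, 2]
Peg 2: [5, 1]
Peg 3: [4]

After move 2 (1->0):
Peg 0: [2]
Peg 1: [3]
Peg 2: [5, 1]
Peg 3: [4]

After move 3 (1->0):
Peg 0: [2]
Peg 1: [3]
Peg 2: [5, 1]
Peg 3: [4]

After move 4 (1->0):
Peg 0: [2]
Peg 1: [3]
Peg 2: [5, 1]
Peg 3: [4]

After move 5 (2->0):
Peg 0: [2, 1]
Peg 1: [3]
Peg 2: [5]
Peg 3: [4]

After move 6 (2->3):
Peg 0: [2, 1]
Peg 1: [3]
Peg 2: [5]
Peg 3: [4]

Answer: Peg 0: [2, 1]
Peg 1: [3]
Peg 2: [5]
Peg 3: [4]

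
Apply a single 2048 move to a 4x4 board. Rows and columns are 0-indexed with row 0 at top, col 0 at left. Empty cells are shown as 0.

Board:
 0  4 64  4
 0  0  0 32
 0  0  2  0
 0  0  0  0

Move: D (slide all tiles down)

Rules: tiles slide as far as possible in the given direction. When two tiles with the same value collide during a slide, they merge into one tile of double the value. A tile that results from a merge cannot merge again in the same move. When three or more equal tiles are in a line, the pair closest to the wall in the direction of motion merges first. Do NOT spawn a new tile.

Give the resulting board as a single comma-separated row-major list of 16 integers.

Answer: 0, 0, 0, 0, 0, 0, 0, 0, 0, 0, 64, 4, 0, 4, 2, 32

Derivation:
Slide down:
col 0: [0, 0, 0, 0] -> [0, 0, 0, 0]
col 1: [4, 0, 0, 0] -> [0, 0, 0, 4]
col 2: [64, 0, 2, 0] -> [0, 0, 64, 2]
col 3: [4, 32, 0, 0] -> [0, 0, 4, 32]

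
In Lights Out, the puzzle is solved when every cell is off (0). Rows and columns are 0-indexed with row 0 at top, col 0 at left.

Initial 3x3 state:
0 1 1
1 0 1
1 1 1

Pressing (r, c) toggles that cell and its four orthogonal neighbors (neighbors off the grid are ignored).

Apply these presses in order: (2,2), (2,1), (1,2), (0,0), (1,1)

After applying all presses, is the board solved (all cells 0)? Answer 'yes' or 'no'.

Answer: no

Derivation:
After press 1 at (2,2):
0 1 1
1 0 0
1 0 0

After press 2 at (2,1):
0 1 1
1 1 0
0 1 1

After press 3 at (1,2):
0 1 0
1 0 1
0 1 0

After press 4 at (0,0):
1 0 0
0 0 1
0 1 0

After press 5 at (1,1):
1 1 0
1 1 0
0 0 0

Lights still on: 4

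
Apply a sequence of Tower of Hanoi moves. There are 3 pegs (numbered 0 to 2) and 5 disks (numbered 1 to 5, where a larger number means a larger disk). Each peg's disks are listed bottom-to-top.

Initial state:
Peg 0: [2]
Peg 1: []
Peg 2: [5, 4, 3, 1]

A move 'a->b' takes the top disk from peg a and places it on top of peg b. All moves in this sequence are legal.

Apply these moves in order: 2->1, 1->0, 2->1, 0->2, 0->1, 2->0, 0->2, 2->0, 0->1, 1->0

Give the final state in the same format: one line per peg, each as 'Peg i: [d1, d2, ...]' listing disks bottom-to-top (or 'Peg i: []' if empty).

Answer: Peg 0: [1]
Peg 1: [3, 2]
Peg 2: [5, 4]

Derivation:
After move 1 (2->1):
Peg 0: [2]
Peg 1: [1]
Peg 2: [5, 4, 3]

After move 2 (1->0):
Peg 0: [2, 1]
Peg 1: []
Peg 2: [5, 4, 3]

After move 3 (2->1):
Peg 0: [2, 1]
Peg 1: [3]
Peg 2: [5, 4]

After move 4 (0->2):
Peg 0: [2]
Peg 1: [3]
Peg 2: [5, 4, 1]

After move 5 (0->1):
Peg 0: []
Peg 1: [3, 2]
Peg 2: [5, 4, 1]

After move 6 (2->0):
Peg 0: [1]
Peg 1: [3, 2]
Peg 2: [5, 4]

After move 7 (0->2):
Peg 0: []
Peg 1: [3, 2]
Peg 2: [5, 4, 1]

After move 8 (2->0):
Peg 0: [1]
Peg 1: [3, 2]
Peg 2: [5, 4]

After move 9 (0->1):
Peg 0: []
Peg 1: [3, 2, 1]
Peg 2: [5, 4]

After move 10 (1->0):
Peg 0: [1]
Peg 1: [3, 2]
Peg 2: [5, 4]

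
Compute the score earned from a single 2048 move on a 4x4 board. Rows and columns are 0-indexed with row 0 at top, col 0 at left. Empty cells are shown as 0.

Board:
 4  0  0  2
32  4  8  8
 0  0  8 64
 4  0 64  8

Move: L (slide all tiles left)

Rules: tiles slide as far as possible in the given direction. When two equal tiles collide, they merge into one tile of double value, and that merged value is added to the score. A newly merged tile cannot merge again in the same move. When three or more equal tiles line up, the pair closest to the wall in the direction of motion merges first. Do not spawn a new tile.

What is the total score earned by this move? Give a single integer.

Slide left:
row 0: [4, 0, 0, 2] -> [4, 2, 0, 0]  score +0 (running 0)
row 1: [32, 4, 8, 8] -> [32, 4, 16, 0]  score +16 (running 16)
row 2: [0, 0, 8, 64] -> [8, 64, 0, 0]  score +0 (running 16)
row 3: [4, 0, 64, 8] -> [4, 64, 8, 0]  score +0 (running 16)
Board after move:
 4  2  0  0
32  4 16  0
 8 64  0  0
 4 64  8  0

Answer: 16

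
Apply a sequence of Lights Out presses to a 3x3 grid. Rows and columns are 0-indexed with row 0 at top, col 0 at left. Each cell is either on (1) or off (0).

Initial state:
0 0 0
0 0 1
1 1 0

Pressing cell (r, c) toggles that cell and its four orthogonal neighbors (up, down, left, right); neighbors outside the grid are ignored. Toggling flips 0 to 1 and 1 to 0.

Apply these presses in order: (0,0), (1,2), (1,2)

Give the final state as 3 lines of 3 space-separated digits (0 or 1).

After press 1 at (0,0):
1 1 0
1 0 1
1 1 0

After press 2 at (1,2):
1 1 1
1 1 0
1 1 1

After press 3 at (1,2):
1 1 0
1 0 1
1 1 0

Answer: 1 1 0
1 0 1
1 1 0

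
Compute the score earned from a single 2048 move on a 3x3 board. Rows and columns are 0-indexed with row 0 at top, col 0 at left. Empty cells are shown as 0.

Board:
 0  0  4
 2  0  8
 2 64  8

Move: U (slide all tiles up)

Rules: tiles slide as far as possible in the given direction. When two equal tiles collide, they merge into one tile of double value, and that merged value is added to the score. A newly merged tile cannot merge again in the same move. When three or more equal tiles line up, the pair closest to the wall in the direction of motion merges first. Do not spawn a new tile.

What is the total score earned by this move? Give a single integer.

Slide up:
col 0: [0, 2, 2] -> [4, 0, 0]  score +4 (running 4)
col 1: [0, 0, 64] -> [64, 0, 0]  score +0 (running 4)
col 2: [4, 8, 8] -> [4, 16, 0]  score +16 (running 20)
Board after move:
 4 64  4
 0  0 16
 0  0  0

Answer: 20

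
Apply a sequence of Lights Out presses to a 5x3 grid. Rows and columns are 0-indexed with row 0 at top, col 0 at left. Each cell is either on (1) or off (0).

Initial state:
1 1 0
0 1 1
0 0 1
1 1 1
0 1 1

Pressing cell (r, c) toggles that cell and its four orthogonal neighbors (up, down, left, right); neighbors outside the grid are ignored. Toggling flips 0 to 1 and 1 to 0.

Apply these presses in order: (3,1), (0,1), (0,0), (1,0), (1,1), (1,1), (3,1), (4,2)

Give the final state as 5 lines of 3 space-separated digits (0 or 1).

Answer: 0 1 1
0 1 1
1 0 1
1 1 0
0 0 0

Derivation:
After press 1 at (3,1):
1 1 0
0 1 1
0 1 1
0 0 0
0 0 1

After press 2 at (0,1):
0 0 1
0 0 1
0 1 1
0 0 0
0 0 1

After press 3 at (0,0):
1 1 1
1 0 1
0 1 1
0 0 0
0 0 1

After press 4 at (1,0):
0 1 1
0 1 1
1 1 1
0 0 0
0 0 1

After press 5 at (1,1):
0 0 1
1 0 0
1 0 1
0 0 0
0 0 1

After press 6 at (1,1):
0 1 1
0 1 1
1 1 1
0 0 0
0 0 1

After press 7 at (3,1):
0 1 1
0 1 1
1 0 1
1 1 1
0 1 1

After press 8 at (4,2):
0 1 1
0 1 1
1 0 1
1 1 0
0 0 0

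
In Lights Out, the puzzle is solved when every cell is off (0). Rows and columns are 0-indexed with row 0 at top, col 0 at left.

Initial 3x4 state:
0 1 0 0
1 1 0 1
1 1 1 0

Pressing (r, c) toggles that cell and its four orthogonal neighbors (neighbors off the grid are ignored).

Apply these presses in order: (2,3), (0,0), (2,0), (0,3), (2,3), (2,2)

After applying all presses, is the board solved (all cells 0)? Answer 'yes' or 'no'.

Answer: no

Derivation:
After press 1 at (2,3):
0 1 0 0
1 1 0 0
1 1 0 1

After press 2 at (0,0):
1 0 0 0
0 1 0 0
1 1 0 1

After press 3 at (2,0):
1 0 0 0
1 1 0 0
0 0 0 1

After press 4 at (0,3):
1 0 1 1
1 1 0 1
0 0 0 1

After press 5 at (2,3):
1 0 1 1
1 1 0 0
0 0 1 0

After press 6 at (2,2):
1 0 1 1
1 1 1 0
0 1 0 1

Lights still on: 8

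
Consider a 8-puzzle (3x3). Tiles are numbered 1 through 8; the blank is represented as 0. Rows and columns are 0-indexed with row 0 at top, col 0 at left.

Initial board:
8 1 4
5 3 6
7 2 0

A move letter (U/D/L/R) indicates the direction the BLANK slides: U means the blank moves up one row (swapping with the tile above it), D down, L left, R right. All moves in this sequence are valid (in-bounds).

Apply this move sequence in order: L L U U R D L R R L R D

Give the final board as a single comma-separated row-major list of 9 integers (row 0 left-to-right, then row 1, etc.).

After move 1 (L):
8 1 4
5 3 6
7 0 2

After move 2 (L):
8 1 4
5 3 6
0 7 2

After move 3 (U):
8 1 4
0 3 6
5 7 2

After move 4 (U):
0 1 4
8 3 6
5 7 2

After move 5 (R):
1 0 4
8 3 6
5 7 2

After move 6 (D):
1 3 4
8 0 6
5 7 2

After move 7 (L):
1 3 4
0 8 6
5 7 2

After move 8 (R):
1 3 4
8 0 6
5 7 2

After move 9 (R):
1 3 4
8 6 0
5 7 2

After move 10 (L):
1 3 4
8 0 6
5 7 2

After move 11 (R):
1 3 4
8 6 0
5 7 2

After move 12 (D):
1 3 4
8 6 2
5 7 0

Answer: 1, 3, 4, 8, 6, 2, 5, 7, 0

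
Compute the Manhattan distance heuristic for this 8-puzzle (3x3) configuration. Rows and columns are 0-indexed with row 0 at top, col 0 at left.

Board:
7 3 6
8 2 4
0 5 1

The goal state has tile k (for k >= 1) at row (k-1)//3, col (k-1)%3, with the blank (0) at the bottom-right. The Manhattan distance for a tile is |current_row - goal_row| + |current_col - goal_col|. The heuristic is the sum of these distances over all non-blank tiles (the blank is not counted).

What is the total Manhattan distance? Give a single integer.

Tile 7: at (0,0), goal (2,0), distance |0-2|+|0-0| = 2
Tile 3: at (0,1), goal (0,2), distance |0-0|+|1-2| = 1
Tile 6: at (0,2), goal (1,2), distance |0-1|+|2-2| = 1
Tile 8: at (1,0), goal (2,1), distance |1-2|+|0-1| = 2
Tile 2: at (1,1), goal (0,1), distance |1-0|+|1-1| = 1
Tile 4: at (1,2), goal (1,0), distance |1-1|+|2-0| = 2
Tile 5: at (2,1), goal (1,1), distance |2-1|+|1-1| = 1
Tile 1: at (2,2), goal (0,0), distance |2-0|+|2-0| = 4
Sum: 2 + 1 + 1 + 2 + 1 + 2 + 1 + 4 = 14

Answer: 14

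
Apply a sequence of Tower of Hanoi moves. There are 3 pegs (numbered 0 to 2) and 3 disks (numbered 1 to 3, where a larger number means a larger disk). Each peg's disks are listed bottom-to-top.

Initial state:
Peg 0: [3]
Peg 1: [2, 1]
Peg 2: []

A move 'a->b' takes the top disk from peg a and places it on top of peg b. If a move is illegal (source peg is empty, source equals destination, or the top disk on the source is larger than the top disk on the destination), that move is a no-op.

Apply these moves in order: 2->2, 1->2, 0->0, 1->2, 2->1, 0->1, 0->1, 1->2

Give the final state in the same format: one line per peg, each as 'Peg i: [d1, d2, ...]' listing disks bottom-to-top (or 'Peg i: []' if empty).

Answer: Peg 0: [3]
Peg 1: [2]
Peg 2: [1]

Derivation:
After move 1 (2->2):
Peg 0: [3]
Peg 1: [2, 1]
Peg 2: []

After move 2 (1->2):
Peg 0: [3]
Peg 1: [2]
Peg 2: [1]

After move 3 (0->0):
Peg 0: [3]
Peg 1: [2]
Peg 2: [1]

After move 4 (1->2):
Peg 0: [3]
Peg 1: [2]
Peg 2: [1]

After move 5 (2->1):
Peg 0: [3]
Peg 1: [2, 1]
Peg 2: []

After move 6 (0->1):
Peg 0: [3]
Peg 1: [2, 1]
Peg 2: []

After move 7 (0->1):
Peg 0: [3]
Peg 1: [2, 1]
Peg 2: []

After move 8 (1->2):
Peg 0: [3]
Peg 1: [2]
Peg 2: [1]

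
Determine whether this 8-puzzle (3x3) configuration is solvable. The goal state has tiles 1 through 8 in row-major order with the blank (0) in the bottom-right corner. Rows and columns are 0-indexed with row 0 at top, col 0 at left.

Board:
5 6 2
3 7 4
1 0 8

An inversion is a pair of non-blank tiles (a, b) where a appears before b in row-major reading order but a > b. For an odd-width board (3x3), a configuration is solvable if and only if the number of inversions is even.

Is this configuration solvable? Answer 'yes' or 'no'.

Inversions (pairs i<j in row-major order where tile[i] > tile[j] > 0): 13
13 is odd, so the puzzle is not solvable.

Answer: no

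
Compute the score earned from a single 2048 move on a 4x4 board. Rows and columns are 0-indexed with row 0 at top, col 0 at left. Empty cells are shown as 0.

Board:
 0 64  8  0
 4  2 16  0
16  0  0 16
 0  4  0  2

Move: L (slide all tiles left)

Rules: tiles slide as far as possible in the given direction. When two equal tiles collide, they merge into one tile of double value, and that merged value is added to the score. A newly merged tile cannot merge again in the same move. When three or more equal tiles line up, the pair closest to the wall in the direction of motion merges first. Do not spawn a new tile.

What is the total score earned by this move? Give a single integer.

Slide left:
row 0: [0, 64, 8, 0] -> [64, 8, 0, 0]  score +0 (running 0)
row 1: [4, 2, 16, 0] -> [4, 2, 16, 0]  score +0 (running 0)
row 2: [16, 0, 0, 16] -> [32, 0, 0, 0]  score +32 (running 32)
row 3: [0, 4, 0, 2] -> [4, 2, 0, 0]  score +0 (running 32)
Board after move:
64  8  0  0
 4  2 16  0
32  0  0  0
 4  2  0  0

Answer: 32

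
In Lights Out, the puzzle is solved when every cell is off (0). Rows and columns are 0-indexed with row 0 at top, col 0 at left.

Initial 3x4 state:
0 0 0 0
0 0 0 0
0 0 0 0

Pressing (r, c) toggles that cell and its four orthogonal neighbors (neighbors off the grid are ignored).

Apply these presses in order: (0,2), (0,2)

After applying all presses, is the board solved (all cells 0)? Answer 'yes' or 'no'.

After press 1 at (0,2):
0 1 1 1
0 0 1 0
0 0 0 0

After press 2 at (0,2):
0 0 0 0
0 0 0 0
0 0 0 0

Lights still on: 0

Answer: yes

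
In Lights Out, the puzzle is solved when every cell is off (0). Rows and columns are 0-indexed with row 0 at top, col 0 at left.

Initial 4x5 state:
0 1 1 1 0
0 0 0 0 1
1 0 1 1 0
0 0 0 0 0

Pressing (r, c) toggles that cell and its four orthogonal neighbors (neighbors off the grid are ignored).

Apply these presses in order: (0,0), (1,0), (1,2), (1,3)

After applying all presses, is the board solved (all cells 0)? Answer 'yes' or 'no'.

After press 1 at (0,0):
1 0 1 1 0
1 0 0 0 1
1 0 1 1 0
0 0 0 0 0

After press 2 at (1,0):
0 0 1 1 0
0 1 0 0 1
0 0 1 1 0
0 0 0 0 0

After press 3 at (1,2):
0 0 0 1 0
0 0 1 1 1
0 0 0 1 0
0 0 0 0 0

After press 4 at (1,3):
0 0 0 0 0
0 0 0 0 0
0 0 0 0 0
0 0 0 0 0

Lights still on: 0

Answer: yes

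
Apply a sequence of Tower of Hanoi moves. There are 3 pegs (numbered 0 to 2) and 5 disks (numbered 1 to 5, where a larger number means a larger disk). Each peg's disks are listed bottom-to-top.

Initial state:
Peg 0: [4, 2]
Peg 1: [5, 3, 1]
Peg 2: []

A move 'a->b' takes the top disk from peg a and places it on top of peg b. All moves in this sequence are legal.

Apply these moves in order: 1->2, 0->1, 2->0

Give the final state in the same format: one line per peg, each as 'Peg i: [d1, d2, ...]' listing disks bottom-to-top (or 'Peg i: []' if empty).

After move 1 (1->2):
Peg 0: [4, 2]
Peg 1: [5, 3]
Peg 2: [1]

After move 2 (0->1):
Peg 0: [4]
Peg 1: [5, 3, 2]
Peg 2: [1]

After move 3 (2->0):
Peg 0: [4, 1]
Peg 1: [5, 3, 2]
Peg 2: []

Answer: Peg 0: [4, 1]
Peg 1: [5, 3, 2]
Peg 2: []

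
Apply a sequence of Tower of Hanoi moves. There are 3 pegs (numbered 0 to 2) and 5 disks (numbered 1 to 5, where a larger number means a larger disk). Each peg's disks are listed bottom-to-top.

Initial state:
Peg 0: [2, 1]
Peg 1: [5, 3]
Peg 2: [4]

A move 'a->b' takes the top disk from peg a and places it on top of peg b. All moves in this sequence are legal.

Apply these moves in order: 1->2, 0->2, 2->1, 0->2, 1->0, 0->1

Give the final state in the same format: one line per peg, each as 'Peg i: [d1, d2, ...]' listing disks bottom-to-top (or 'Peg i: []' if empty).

After move 1 (1->2):
Peg 0: [2, 1]
Peg 1: [5]
Peg 2: [4, 3]

After move 2 (0->2):
Peg 0: [2]
Peg 1: [5]
Peg 2: [4, 3, 1]

After move 3 (2->1):
Peg 0: [2]
Peg 1: [5, 1]
Peg 2: [4, 3]

After move 4 (0->2):
Peg 0: []
Peg 1: [5, 1]
Peg 2: [4, 3, 2]

After move 5 (1->0):
Peg 0: [1]
Peg 1: [5]
Peg 2: [4, 3, 2]

After move 6 (0->1):
Peg 0: []
Peg 1: [5, 1]
Peg 2: [4, 3, 2]

Answer: Peg 0: []
Peg 1: [5, 1]
Peg 2: [4, 3, 2]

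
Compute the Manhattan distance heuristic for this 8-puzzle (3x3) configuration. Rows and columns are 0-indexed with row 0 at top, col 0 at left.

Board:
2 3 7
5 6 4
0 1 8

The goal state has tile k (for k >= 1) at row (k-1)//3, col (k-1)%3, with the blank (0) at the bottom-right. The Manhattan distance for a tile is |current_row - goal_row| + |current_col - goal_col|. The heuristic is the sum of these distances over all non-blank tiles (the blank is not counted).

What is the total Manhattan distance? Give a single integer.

Tile 2: (0,0)->(0,1) = 1
Tile 3: (0,1)->(0,2) = 1
Tile 7: (0,2)->(2,0) = 4
Tile 5: (1,0)->(1,1) = 1
Tile 6: (1,1)->(1,2) = 1
Tile 4: (1,2)->(1,0) = 2
Tile 1: (2,1)->(0,0) = 3
Tile 8: (2,2)->(2,1) = 1
Sum: 1 + 1 + 4 + 1 + 1 + 2 + 3 + 1 = 14

Answer: 14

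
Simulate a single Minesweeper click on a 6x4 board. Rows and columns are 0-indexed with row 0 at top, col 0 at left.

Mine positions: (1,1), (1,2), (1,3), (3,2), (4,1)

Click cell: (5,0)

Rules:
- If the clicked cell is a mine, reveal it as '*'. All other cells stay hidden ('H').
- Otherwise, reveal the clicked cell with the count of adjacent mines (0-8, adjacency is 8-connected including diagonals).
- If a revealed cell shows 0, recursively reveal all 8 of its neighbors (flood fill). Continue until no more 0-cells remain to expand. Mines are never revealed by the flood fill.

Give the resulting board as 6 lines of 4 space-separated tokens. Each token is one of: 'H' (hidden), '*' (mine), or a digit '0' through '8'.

H H H H
H H H H
H H H H
H H H H
H H H H
1 H H H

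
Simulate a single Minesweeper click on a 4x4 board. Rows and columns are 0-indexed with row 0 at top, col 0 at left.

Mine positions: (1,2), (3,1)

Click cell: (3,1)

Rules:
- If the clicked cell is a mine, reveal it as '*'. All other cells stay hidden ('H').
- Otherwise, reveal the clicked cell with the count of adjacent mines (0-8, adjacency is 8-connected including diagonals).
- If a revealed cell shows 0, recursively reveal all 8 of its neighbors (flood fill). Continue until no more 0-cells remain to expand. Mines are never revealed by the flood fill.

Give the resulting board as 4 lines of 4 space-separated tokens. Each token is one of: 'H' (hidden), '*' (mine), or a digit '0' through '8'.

H H H H
H H H H
H H H H
H * H H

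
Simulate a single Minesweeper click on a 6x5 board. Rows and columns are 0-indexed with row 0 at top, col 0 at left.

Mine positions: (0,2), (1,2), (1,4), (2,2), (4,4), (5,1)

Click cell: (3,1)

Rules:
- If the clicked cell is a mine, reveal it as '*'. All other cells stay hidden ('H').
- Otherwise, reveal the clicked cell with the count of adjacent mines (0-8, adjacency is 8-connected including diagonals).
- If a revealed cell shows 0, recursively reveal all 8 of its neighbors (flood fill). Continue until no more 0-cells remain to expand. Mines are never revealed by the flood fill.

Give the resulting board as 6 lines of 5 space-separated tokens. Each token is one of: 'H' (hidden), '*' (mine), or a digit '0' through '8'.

H H H H H
H H H H H
H H H H H
H 1 H H H
H H H H H
H H H H H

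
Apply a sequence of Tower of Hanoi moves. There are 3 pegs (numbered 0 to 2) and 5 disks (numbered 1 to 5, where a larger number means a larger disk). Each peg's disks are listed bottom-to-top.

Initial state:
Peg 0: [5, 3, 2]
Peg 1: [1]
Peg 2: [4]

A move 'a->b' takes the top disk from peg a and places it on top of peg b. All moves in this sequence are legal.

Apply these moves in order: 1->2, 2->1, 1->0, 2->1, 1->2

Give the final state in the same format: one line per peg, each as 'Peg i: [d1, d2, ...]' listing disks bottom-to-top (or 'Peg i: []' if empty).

Answer: Peg 0: [5, 3, 2, 1]
Peg 1: []
Peg 2: [4]

Derivation:
After move 1 (1->2):
Peg 0: [5, 3, 2]
Peg 1: []
Peg 2: [4, 1]

After move 2 (2->1):
Peg 0: [5, 3, 2]
Peg 1: [1]
Peg 2: [4]

After move 3 (1->0):
Peg 0: [5, 3, 2, 1]
Peg 1: []
Peg 2: [4]

After move 4 (2->1):
Peg 0: [5, 3, 2, 1]
Peg 1: [4]
Peg 2: []

After move 5 (1->2):
Peg 0: [5, 3, 2, 1]
Peg 1: []
Peg 2: [4]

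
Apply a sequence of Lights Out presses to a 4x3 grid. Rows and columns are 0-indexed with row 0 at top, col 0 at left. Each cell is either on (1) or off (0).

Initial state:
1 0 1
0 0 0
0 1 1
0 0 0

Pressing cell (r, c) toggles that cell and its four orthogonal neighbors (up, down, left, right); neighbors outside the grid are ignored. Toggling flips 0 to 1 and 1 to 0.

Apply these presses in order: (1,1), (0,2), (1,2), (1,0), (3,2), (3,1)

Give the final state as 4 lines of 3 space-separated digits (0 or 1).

Answer: 0 0 1
0 1 1
1 1 1
1 0 0

Derivation:
After press 1 at (1,1):
1 1 1
1 1 1
0 0 1
0 0 0

After press 2 at (0,2):
1 0 0
1 1 0
0 0 1
0 0 0

After press 3 at (1,2):
1 0 1
1 0 1
0 0 0
0 0 0

After press 4 at (1,0):
0 0 1
0 1 1
1 0 0
0 0 0

After press 5 at (3,2):
0 0 1
0 1 1
1 0 1
0 1 1

After press 6 at (3,1):
0 0 1
0 1 1
1 1 1
1 0 0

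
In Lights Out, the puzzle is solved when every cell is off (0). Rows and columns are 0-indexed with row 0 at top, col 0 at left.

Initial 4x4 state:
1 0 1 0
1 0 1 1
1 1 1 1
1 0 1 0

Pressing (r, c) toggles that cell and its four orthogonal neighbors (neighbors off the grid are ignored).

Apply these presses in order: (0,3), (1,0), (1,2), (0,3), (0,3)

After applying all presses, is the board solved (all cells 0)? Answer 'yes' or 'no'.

After press 1 at (0,3):
1 0 0 1
1 0 1 0
1 1 1 1
1 0 1 0

After press 2 at (1,0):
0 0 0 1
0 1 1 0
0 1 1 1
1 0 1 0

After press 3 at (1,2):
0 0 1 1
0 0 0 1
0 1 0 1
1 0 1 0

After press 4 at (0,3):
0 0 0 0
0 0 0 0
0 1 0 1
1 0 1 0

After press 5 at (0,3):
0 0 1 1
0 0 0 1
0 1 0 1
1 0 1 0

Lights still on: 7

Answer: no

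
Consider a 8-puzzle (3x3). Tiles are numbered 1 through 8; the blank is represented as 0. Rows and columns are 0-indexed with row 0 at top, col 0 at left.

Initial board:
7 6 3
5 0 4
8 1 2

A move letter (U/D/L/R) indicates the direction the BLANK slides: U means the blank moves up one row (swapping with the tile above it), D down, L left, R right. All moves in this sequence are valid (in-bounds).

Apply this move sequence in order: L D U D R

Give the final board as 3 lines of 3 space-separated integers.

After move 1 (L):
7 6 3
0 5 4
8 1 2

After move 2 (D):
7 6 3
8 5 4
0 1 2

After move 3 (U):
7 6 3
0 5 4
8 1 2

After move 4 (D):
7 6 3
8 5 4
0 1 2

After move 5 (R):
7 6 3
8 5 4
1 0 2

Answer: 7 6 3
8 5 4
1 0 2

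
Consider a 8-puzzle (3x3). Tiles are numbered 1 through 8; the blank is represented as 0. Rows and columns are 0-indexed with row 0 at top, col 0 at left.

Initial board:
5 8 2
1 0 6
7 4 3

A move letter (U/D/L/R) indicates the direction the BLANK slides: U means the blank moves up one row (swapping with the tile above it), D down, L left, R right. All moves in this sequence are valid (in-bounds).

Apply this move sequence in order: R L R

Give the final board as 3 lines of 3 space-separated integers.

After move 1 (R):
5 8 2
1 6 0
7 4 3

After move 2 (L):
5 8 2
1 0 6
7 4 3

After move 3 (R):
5 8 2
1 6 0
7 4 3

Answer: 5 8 2
1 6 0
7 4 3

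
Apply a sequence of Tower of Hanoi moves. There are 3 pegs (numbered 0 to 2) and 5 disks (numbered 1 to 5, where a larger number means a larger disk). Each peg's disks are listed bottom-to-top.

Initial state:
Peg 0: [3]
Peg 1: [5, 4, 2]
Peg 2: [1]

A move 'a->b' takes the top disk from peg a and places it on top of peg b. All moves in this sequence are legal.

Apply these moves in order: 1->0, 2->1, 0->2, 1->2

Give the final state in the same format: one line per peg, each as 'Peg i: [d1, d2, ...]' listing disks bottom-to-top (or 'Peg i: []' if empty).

Answer: Peg 0: [3]
Peg 1: [5, 4]
Peg 2: [2, 1]

Derivation:
After move 1 (1->0):
Peg 0: [3, 2]
Peg 1: [5, 4]
Peg 2: [1]

After move 2 (2->1):
Peg 0: [3, 2]
Peg 1: [5, 4, 1]
Peg 2: []

After move 3 (0->2):
Peg 0: [3]
Peg 1: [5, 4, 1]
Peg 2: [2]

After move 4 (1->2):
Peg 0: [3]
Peg 1: [5, 4]
Peg 2: [2, 1]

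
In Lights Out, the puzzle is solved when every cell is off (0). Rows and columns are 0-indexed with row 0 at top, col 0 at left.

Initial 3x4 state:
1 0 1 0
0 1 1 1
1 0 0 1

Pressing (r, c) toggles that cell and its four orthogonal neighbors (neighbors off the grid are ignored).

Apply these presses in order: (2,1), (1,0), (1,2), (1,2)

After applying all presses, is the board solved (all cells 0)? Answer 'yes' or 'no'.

After press 1 at (2,1):
1 0 1 0
0 0 1 1
0 1 1 1

After press 2 at (1,0):
0 0 1 0
1 1 1 1
1 1 1 1

After press 3 at (1,2):
0 0 0 0
1 0 0 0
1 1 0 1

After press 4 at (1,2):
0 0 1 0
1 1 1 1
1 1 1 1

Lights still on: 9

Answer: no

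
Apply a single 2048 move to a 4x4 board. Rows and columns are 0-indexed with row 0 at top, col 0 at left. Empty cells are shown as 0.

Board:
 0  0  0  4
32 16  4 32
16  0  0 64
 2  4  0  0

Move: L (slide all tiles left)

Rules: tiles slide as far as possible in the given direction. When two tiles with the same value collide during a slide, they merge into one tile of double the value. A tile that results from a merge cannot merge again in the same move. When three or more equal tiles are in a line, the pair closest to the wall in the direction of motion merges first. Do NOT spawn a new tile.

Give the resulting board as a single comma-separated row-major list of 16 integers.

Answer: 4, 0, 0, 0, 32, 16, 4, 32, 16, 64, 0, 0, 2, 4, 0, 0

Derivation:
Slide left:
row 0: [0, 0, 0, 4] -> [4, 0, 0, 0]
row 1: [32, 16, 4, 32] -> [32, 16, 4, 32]
row 2: [16, 0, 0, 64] -> [16, 64, 0, 0]
row 3: [2, 4, 0, 0] -> [2, 4, 0, 0]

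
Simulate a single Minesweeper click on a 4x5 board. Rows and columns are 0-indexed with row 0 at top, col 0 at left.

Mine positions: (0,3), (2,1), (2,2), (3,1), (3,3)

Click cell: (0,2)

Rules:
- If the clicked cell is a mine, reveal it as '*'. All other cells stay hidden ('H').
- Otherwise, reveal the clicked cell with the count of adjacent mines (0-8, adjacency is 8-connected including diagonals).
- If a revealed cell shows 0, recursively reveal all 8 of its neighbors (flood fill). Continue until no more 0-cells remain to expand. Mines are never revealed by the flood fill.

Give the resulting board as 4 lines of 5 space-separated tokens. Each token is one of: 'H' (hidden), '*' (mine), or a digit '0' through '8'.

H H 1 H H
H H H H H
H H H H H
H H H H H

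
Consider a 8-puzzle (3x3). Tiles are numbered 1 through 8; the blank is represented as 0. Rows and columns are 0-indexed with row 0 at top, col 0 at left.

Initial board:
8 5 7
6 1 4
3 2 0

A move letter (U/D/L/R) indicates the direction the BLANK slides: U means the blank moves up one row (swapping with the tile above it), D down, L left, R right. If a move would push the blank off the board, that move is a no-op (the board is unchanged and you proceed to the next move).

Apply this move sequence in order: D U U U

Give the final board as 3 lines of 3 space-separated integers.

Answer: 8 5 0
6 1 7
3 2 4

Derivation:
After move 1 (D):
8 5 7
6 1 4
3 2 0

After move 2 (U):
8 5 7
6 1 0
3 2 4

After move 3 (U):
8 5 0
6 1 7
3 2 4

After move 4 (U):
8 5 0
6 1 7
3 2 4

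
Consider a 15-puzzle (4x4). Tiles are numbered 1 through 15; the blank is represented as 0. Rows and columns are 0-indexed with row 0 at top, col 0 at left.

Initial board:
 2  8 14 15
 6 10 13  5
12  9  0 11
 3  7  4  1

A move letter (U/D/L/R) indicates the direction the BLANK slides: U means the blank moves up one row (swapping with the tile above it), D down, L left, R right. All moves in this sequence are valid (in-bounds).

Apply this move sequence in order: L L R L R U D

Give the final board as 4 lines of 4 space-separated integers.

Answer:  2  8 14 15
 6 10 13  5
12  0  9 11
 3  7  4  1

Derivation:
After move 1 (L):
 2  8 14 15
 6 10 13  5
12  0  9 11
 3  7  4  1

After move 2 (L):
 2  8 14 15
 6 10 13  5
 0 12  9 11
 3  7  4  1

After move 3 (R):
 2  8 14 15
 6 10 13  5
12  0  9 11
 3  7  4  1

After move 4 (L):
 2  8 14 15
 6 10 13  5
 0 12  9 11
 3  7  4  1

After move 5 (R):
 2  8 14 15
 6 10 13  5
12  0  9 11
 3  7  4  1

After move 6 (U):
 2  8 14 15
 6  0 13  5
12 10  9 11
 3  7  4  1

After move 7 (D):
 2  8 14 15
 6 10 13  5
12  0  9 11
 3  7  4  1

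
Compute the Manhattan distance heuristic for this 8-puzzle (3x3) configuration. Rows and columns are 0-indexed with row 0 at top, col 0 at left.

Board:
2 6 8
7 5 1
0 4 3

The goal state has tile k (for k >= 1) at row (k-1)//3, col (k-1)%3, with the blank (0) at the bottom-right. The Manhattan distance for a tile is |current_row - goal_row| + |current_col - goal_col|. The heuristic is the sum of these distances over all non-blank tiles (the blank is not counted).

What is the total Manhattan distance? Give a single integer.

Answer: 14

Derivation:
Tile 2: at (0,0), goal (0,1), distance |0-0|+|0-1| = 1
Tile 6: at (0,1), goal (1,2), distance |0-1|+|1-2| = 2
Tile 8: at (0,2), goal (2,1), distance |0-2|+|2-1| = 3
Tile 7: at (1,0), goal (2,0), distance |1-2|+|0-0| = 1
Tile 5: at (1,1), goal (1,1), distance |1-1|+|1-1| = 0
Tile 1: at (1,2), goal (0,0), distance |1-0|+|2-0| = 3
Tile 4: at (2,1), goal (1,0), distance |2-1|+|1-0| = 2
Tile 3: at (2,2), goal (0,2), distance |2-0|+|2-2| = 2
Sum: 1 + 2 + 3 + 1 + 0 + 3 + 2 + 2 = 14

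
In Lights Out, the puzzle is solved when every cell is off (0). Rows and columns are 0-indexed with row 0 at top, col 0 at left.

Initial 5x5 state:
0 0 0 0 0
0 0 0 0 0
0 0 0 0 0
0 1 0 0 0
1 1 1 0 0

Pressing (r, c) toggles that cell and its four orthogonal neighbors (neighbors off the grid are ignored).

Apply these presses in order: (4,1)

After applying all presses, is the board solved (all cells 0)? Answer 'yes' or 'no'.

Answer: yes

Derivation:
After press 1 at (4,1):
0 0 0 0 0
0 0 0 0 0
0 0 0 0 0
0 0 0 0 0
0 0 0 0 0

Lights still on: 0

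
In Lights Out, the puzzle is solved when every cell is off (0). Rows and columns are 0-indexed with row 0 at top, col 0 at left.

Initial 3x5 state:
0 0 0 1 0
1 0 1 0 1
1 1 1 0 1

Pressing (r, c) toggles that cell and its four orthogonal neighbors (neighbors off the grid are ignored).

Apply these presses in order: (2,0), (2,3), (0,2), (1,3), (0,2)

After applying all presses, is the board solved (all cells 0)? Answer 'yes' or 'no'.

Answer: yes

Derivation:
After press 1 at (2,0):
0 0 0 1 0
0 0 1 0 1
0 0 1 0 1

After press 2 at (2,3):
0 0 0 1 0
0 0 1 1 1
0 0 0 1 0

After press 3 at (0,2):
0 1 1 0 0
0 0 0 1 1
0 0 0 1 0

After press 4 at (1,3):
0 1 1 1 0
0 0 1 0 0
0 0 0 0 0

After press 5 at (0,2):
0 0 0 0 0
0 0 0 0 0
0 0 0 0 0

Lights still on: 0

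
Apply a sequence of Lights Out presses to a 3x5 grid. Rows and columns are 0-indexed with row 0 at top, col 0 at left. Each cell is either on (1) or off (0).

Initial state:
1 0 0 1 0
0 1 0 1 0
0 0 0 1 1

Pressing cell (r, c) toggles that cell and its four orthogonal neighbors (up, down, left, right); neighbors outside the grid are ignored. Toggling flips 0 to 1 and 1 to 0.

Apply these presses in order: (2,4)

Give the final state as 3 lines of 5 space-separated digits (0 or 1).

Answer: 1 0 0 1 0
0 1 0 1 1
0 0 0 0 0

Derivation:
After press 1 at (2,4):
1 0 0 1 0
0 1 0 1 1
0 0 0 0 0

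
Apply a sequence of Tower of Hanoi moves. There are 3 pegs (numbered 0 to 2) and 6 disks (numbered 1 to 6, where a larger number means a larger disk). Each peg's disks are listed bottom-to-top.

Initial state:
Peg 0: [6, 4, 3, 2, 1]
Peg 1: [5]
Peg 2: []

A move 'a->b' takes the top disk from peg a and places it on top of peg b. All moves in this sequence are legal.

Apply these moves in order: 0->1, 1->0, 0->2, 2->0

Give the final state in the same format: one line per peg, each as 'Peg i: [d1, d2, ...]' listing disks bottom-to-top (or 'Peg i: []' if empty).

Answer: Peg 0: [6, 4, 3, 2, 1]
Peg 1: [5]
Peg 2: []

Derivation:
After move 1 (0->1):
Peg 0: [6, 4, 3, 2]
Peg 1: [5, 1]
Peg 2: []

After move 2 (1->0):
Peg 0: [6, 4, 3, 2, 1]
Peg 1: [5]
Peg 2: []

After move 3 (0->2):
Peg 0: [6, 4, 3, 2]
Peg 1: [5]
Peg 2: [1]

After move 4 (2->0):
Peg 0: [6, 4, 3, 2, 1]
Peg 1: [5]
Peg 2: []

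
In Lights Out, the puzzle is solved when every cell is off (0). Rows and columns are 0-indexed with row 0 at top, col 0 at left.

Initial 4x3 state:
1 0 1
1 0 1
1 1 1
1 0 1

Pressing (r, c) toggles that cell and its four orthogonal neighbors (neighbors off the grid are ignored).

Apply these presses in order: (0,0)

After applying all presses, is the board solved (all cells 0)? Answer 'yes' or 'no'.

After press 1 at (0,0):
0 1 1
0 0 1
1 1 1
1 0 1

Lights still on: 8

Answer: no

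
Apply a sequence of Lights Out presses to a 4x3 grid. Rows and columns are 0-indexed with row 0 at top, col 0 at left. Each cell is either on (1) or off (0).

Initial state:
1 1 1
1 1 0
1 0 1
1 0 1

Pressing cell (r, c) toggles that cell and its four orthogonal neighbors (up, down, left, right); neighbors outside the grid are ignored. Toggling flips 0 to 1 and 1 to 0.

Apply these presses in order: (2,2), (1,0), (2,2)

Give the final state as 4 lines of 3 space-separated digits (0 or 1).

After press 1 at (2,2):
1 1 1
1 1 1
1 1 0
1 0 0

After press 2 at (1,0):
0 1 1
0 0 1
0 1 0
1 0 0

After press 3 at (2,2):
0 1 1
0 0 0
0 0 1
1 0 1

Answer: 0 1 1
0 0 0
0 0 1
1 0 1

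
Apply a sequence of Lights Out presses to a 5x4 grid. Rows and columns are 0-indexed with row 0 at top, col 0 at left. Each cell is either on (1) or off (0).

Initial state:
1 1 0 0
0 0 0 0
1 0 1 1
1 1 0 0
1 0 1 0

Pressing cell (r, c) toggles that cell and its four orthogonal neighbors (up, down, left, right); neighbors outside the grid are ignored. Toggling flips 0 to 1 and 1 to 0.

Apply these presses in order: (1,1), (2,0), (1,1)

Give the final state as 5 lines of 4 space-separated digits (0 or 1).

After press 1 at (1,1):
1 0 0 0
1 1 1 0
1 1 1 1
1 1 0 0
1 0 1 0

After press 2 at (2,0):
1 0 0 0
0 1 1 0
0 0 1 1
0 1 0 0
1 0 1 0

After press 3 at (1,1):
1 1 0 0
1 0 0 0
0 1 1 1
0 1 0 0
1 0 1 0

Answer: 1 1 0 0
1 0 0 0
0 1 1 1
0 1 0 0
1 0 1 0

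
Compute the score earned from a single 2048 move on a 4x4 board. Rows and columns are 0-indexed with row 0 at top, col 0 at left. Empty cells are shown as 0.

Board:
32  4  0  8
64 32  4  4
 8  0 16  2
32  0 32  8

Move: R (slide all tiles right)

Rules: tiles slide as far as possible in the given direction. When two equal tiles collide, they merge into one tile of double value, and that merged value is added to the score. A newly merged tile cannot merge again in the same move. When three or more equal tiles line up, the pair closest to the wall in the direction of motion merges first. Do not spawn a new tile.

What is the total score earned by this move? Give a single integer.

Slide right:
row 0: [32, 4, 0, 8] -> [0, 32, 4, 8]  score +0 (running 0)
row 1: [64, 32, 4, 4] -> [0, 64, 32, 8]  score +8 (running 8)
row 2: [8, 0, 16, 2] -> [0, 8, 16, 2]  score +0 (running 8)
row 3: [32, 0, 32, 8] -> [0, 0, 64, 8]  score +64 (running 72)
Board after move:
 0 32  4  8
 0 64 32  8
 0  8 16  2
 0  0 64  8

Answer: 72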